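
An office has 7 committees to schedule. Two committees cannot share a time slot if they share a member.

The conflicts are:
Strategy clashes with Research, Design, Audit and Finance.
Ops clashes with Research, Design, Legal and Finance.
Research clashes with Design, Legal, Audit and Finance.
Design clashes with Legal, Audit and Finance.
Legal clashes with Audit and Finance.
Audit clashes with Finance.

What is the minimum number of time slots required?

5

Research, Design, Legal, Audit, Finance are mutually in conflict, so at least 5 time slots are needed.
5 time slots suffice: Strategy=5, Ops=4, Research=1, Design=2, Legal=5, Audit=4, Finance=3. No two conflicting committees share a time slot.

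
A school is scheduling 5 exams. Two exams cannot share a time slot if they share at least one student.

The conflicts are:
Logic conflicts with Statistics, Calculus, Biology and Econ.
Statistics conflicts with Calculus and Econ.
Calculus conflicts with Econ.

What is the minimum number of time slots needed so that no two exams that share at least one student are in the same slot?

Logic, Statistics, Calculus, Econ all conflict with each other, so at least 4 time slots are needed.
4 time slots suffice: time slot 1 → {Logic}; time slot 2 → {Biology, Econ}; time slot 3 → {Statistics}; time slot 4 → {Calculus}. Every pair that conflicts lands in different time slots.

4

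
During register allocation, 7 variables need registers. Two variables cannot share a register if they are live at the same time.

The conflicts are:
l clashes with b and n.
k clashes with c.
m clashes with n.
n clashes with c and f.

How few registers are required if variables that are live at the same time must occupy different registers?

l and b conflict, so at least 2 registers are needed.
2 registers suffice: register 1 → {k, b, n}; register 2 → {l, m, c, f}. Each listed conflict is separated.

2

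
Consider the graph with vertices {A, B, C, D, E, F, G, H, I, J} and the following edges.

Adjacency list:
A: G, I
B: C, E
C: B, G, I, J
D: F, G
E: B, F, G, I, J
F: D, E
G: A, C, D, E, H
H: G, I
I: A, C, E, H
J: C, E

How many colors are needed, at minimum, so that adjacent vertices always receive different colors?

2

C and G are adjacent, so at least 2 colors are needed.
2 colors suffice: A=blue, B=red, C=blue, D=blue, E=blue, F=red, G=red, H=blue, I=red, J=red. Each edge has distinct colors on its endpoints.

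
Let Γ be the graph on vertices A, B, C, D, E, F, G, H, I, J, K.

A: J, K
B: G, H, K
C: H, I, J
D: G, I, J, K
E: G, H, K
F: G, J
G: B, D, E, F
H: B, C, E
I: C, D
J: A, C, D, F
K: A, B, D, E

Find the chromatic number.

2

E and G are adjacent, so at least 2 colors are needed.
2 colors suffice: A=2, B=2, C=2, D=2, E=2, F=2, G=1, H=1, I=1, J=1, K=1. Every edge joins two different colors.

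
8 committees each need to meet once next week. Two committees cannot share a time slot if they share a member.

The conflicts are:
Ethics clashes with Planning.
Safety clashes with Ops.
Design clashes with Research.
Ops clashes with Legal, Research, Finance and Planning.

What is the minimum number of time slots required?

Safety and Ops conflict, so at least 2 time slots are needed.
2 time slots suffice: Ethics=1, Safety=2, Design=1, Ops=1, Legal=2, Research=2, Finance=2, Planning=2. Each listed conflict is separated.

2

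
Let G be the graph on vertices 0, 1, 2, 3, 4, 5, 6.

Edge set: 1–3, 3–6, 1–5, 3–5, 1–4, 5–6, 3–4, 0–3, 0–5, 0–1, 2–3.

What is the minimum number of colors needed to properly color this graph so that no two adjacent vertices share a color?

0, 1, 3, 5 are mutually adjacent (a clique of size 4), so at least 4 colors are needed.
A valid assignment using 4 colors: 0=yellow, 1=green, 2=blue, 3=red, 4=blue, 5=blue, 6=green. Every edge joins two different colors.

4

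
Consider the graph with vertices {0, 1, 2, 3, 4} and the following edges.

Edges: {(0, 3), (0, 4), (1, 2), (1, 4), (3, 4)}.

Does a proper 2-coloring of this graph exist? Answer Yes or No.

0, 3, 4 are mutually adjacent, so at least 3 colors are needed.
So 2 colors are not enough.

No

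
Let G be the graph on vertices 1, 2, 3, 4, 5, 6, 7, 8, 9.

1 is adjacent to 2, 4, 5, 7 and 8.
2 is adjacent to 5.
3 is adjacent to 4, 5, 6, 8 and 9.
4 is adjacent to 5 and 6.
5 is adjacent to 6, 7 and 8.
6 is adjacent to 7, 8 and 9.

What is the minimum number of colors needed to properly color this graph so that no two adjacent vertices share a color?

3, 4, 5, 6 are mutually adjacent (a clique of size 4), so at least 4 colors are needed.
One proper 4-coloring: 1=b, 2=c, 3=c, 4=d, 5=a, 6=b, 7=c, 8=d, 9=a. Each edge has distinct colors on its endpoints.

4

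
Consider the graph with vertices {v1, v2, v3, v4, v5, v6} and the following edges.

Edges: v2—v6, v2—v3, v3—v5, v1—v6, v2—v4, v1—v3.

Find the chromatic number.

v2 and v3 are adjacent, so at least 2 colors are needed.
2 colors suffice: color red → {v1, v2, v5}; color blue → {v3, v4, v6}. Every edge joins two different colors.

2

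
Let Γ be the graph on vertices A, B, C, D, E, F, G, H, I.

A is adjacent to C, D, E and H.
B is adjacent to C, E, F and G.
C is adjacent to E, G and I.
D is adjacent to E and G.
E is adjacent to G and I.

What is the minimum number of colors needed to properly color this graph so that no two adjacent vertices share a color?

4

B, C, E, G are pairwise adjacent (a clique of size 4), so at least 4 colors are needed.
4 colors suffice: A=green, B=green, C=blue, D=blue, E=red, F=red, G=yellow, H=red, I=green. No two adjacent vertices share a color.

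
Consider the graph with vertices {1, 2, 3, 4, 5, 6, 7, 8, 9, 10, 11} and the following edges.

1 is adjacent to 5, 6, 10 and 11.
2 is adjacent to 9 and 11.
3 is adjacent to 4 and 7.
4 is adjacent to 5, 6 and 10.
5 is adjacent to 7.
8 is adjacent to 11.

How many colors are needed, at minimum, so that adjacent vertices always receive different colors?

2 and 9 are adjacent, so at least 2 colors are needed.
2 colors suffice: color a → {1, 2, 4, 7, 8}; color b → {3, 5, 6, 9, 10, 11}. No two adjacent vertices share a color.

2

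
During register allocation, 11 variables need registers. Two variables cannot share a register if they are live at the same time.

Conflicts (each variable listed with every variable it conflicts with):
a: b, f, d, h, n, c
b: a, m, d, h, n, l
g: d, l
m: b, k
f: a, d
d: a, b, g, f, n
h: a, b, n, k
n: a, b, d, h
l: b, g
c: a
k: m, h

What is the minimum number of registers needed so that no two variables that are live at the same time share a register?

a, b, d, n are mutually in conflict, so at least 4 registers are needed.
Using 4 registers: a=1, b=2, g=1, m=3, f=2, d=3, h=3, n=4, l=3, c=2, k=1. No two conflicting variables share a register.

4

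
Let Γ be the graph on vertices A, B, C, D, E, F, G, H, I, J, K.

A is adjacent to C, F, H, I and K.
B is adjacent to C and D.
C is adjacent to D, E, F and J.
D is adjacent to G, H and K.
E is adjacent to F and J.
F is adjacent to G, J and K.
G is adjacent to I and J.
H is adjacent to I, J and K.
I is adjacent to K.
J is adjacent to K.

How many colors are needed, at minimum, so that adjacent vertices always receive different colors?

A, H, I, K are mutually adjacent (a clique of size 4), so at least 4 colors are needed.
4 colors suffice: color red → {C, G, K}; color blue → {B, F, H}; color green → {A, D, J}; color yellow → {E, I}. Every edge joins two different colors.

4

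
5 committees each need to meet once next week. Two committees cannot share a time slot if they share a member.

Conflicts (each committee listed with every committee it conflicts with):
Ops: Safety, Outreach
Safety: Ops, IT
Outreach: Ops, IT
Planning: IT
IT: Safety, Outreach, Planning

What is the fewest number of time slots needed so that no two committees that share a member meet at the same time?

2

Safety and IT conflict, so at least 2 time slots are needed.
2 time slots suffice: time slot 1 → {Ops, IT}; time slot 2 → {Safety, Outreach, Planning}. No two conflicting committees share a time slot.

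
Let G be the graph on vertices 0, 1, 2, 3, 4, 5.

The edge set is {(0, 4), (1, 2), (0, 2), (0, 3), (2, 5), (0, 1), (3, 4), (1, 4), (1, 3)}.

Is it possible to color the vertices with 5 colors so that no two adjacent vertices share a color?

Yes

The chromatic number is 4. 0, 1, 3, 4 are mutually adjacent (a clique of size 4), so at least 4 colors are needed.
4 colors suffice: 0=b, 1=a, 2=c, 3=c, 4=d, 5=a.
Since 5 ≥ 4, a proper 5-coloring certainly exists.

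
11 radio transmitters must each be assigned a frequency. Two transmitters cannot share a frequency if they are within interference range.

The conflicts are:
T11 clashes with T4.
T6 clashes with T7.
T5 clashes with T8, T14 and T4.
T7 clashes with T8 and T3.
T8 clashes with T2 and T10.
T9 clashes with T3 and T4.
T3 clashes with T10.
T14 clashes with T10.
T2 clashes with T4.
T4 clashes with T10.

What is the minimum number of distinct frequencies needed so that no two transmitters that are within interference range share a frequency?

T9 and T3 conflict, so at least 2 frequencies are needed.
2 frequencies suffice: frequency 1 → {T6, T8, T3, T14, T4}; frequency 2 → {T11, T5, T7, T9, T2, T10}. No two conflicting transmitters share a frequency.

2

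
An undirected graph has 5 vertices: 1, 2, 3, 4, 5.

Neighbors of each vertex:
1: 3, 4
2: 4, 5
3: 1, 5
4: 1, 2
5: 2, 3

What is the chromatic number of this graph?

The cycle 2-5-3-1-4-2 has odd length 5, so it cannot be 2-colored; at least 3 colors are needed.
3 colors suffice: color red → {3, 4}; color blue → {1, 5}; color green → {2}. Every edge joins two different colors.

3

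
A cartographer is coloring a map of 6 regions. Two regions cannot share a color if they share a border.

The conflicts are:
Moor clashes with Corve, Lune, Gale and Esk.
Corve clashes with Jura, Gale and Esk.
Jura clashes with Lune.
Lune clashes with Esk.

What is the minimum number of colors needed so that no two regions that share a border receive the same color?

Moor, Corve, Esk are mutually in conflict, so at least 3 colors are needed.
3 colors suffice: color 1 → {Corve, Lune}; color 2 → {Moor, Jura}; color 3 → {Gale, Esk}. Each listed conflict is separated.

3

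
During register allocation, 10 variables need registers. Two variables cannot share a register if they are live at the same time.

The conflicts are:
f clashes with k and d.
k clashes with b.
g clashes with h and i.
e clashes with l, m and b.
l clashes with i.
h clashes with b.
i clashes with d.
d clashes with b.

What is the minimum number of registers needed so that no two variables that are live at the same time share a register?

3

The cycle e-l-i-d-b-e has odd length 5, so it cannot be 2-colored; at least 3 registers are needed.
Using 3 registers: f=1, k=2, g=2, e=2, l=3, m=1, h=3, i=1, d=2, b=1. No two conflicting variables share a register.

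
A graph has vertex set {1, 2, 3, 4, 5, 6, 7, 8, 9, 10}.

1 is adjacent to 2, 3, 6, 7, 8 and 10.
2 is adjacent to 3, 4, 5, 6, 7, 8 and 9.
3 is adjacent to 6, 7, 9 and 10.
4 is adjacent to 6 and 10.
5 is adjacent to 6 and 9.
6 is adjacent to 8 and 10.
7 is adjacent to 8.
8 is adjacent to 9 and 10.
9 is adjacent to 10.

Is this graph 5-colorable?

Yes

The chromatic number is 4. 1, 2, 7, 8 are pairwise adjacent (a clique of size 4), so at least 4 colors are needed.
One proper 4-coloring: 1=yellow, 2=red, 3=green, 4=green, 5=green, 6=blue, 7=blue, 8=green, 9=blue, 10=red.
Since 5 ≥ 4, a proper 5-coloring certainly exists.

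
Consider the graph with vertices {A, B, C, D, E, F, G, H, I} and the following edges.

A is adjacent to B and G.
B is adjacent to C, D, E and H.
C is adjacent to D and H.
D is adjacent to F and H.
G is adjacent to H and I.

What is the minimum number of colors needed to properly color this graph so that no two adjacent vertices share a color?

4

B, C, D, H form a clique, so at least 4 colors are needed.
4 colors suffice: color 1 → {B, F, G}; color 2 → {A, D, E, I}; color 3 → {H}; color 4 → {C}. Each edge has distinct colors on its endpoints.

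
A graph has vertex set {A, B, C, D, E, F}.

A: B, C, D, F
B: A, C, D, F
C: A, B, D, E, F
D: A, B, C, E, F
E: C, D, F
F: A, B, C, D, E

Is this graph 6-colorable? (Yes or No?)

The chromatic number is 5. A, B, C, D, F are pairwise adjacent (a clique of size 5), so at least 5 colors are needed.
A valid assignment using 5 colors: A=4, B=5, C=3, D=1, E=4, F=2.
Since 6 ≥ 5, a proper 6-coloring certainly exists.

Yes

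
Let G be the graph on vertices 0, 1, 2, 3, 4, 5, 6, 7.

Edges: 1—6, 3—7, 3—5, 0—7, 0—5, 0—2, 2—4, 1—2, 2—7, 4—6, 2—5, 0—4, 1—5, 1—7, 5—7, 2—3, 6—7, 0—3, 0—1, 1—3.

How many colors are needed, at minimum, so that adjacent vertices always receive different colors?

0, 1, 2, 3, 5, 7 are mutually adjacent (a clique of size 6), so at least 6 colors are needed.
One proper 6-coloring: 0=a, 1=c, 2=d, 3=f, 4=b, 5=e, 6=a, 7=b. Every edge joins two different colors.

6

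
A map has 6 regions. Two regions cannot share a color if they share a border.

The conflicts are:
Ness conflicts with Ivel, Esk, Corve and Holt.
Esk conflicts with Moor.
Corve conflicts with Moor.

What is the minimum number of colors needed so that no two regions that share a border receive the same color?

2

Ness and Holt conflict, so at least 2 colors are needed.
A valid assignment using 2 colors: Ness=1, Ivel=2, Esk=2, Corve=2, Moor=1, Holt=2. Each listed conflict is separated.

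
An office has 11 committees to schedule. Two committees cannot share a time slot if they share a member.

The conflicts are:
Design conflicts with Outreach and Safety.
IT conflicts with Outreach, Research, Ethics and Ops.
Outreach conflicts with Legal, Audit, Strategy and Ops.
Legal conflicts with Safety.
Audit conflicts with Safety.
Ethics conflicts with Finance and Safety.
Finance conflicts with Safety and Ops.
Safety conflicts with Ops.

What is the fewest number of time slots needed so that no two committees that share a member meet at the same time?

Ethics, Finance, Safety pairwise conflict, so at least 3 time slots are needed.
Using 3 time slots: Design=2, IT=2, Outreach=1, Legal=2, Audit=2, Research=1, Ethics=3, Strategy=2, Finance=2, Safety=1, Ops=3. Every pair that conflicts lands in different time slots.

3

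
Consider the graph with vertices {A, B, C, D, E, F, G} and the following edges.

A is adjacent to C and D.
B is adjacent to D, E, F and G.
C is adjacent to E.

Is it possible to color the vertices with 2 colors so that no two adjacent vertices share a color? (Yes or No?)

No

The cycle C-A-D-B-E-C has odd length 5, so it cannot be 2-colored; at least 3 colors are needed.
So 2 colors are not enough.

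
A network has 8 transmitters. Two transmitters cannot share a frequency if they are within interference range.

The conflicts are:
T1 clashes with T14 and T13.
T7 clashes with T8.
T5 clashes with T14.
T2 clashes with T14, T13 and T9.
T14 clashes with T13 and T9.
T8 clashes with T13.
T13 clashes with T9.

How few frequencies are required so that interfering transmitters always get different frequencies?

T2, T14, T13, T9 pairwise conflict, so at least 4 frequencies are needed.
Using 4 frequencies: T1=3, T7=2, T5=2, T2=3, T14=1, T8=1, T13=2, T9=4. Each listed conflict is separated.

4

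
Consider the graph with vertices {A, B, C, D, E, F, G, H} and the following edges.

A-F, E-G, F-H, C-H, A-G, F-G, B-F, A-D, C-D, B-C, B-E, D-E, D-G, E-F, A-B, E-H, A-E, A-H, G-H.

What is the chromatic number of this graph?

A, E, F, G, H form a clique, so at least 5 colors are needed.
A valid assignment using 5 colors: A=blue, B=green, C=red, D=green, E=red, F=yellow, G=purple, H=green. Each edge has distinct colors on its endpoints.

5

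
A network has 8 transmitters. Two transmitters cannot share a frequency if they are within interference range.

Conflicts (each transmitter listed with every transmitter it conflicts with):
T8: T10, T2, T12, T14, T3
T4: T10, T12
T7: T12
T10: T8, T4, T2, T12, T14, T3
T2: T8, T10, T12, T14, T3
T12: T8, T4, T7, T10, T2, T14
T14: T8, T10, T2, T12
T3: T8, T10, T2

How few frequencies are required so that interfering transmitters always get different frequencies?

5

T8, T10, T2, T12, T14 all conflict with each other, so at least 5 frequencies are needed.
Using 5 frequencies: T8=4, T4=3, T7=1, T10=1, T2=3, T12=2, T14=5, T3=2. Every pair that conflicts lands in different frequencies.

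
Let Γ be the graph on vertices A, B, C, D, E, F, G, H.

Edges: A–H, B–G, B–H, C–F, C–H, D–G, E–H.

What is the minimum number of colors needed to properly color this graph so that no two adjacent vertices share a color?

B and H are adjacent, so at least 2 colors are needed.
2 colors suffice: color 1 → {F, G, H}; color 2 → {A, B, C, D, E}. No two adjacent vertices share a color.

2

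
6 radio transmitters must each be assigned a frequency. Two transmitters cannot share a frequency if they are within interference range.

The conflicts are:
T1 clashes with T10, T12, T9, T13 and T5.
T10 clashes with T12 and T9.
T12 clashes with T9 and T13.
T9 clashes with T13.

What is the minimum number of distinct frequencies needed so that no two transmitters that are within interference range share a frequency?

T1, T10, T12, T9 pairwise conflict, so at least 4 frequencies are needed.
4 frequencies suffice: frequency 1 → {T1}; frequency 2 → {T12, T5}; frequency 3 → {T9}; frequency 4 → {T10, T13}. Each listed conflict is separated.

4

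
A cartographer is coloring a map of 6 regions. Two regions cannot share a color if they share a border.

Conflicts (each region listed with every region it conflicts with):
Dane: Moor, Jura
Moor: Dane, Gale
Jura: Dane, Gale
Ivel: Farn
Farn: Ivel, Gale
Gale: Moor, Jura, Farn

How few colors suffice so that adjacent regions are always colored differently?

Dane and Moor conflict, so at least 2 colors are needed.
2 colors suffice: Dane=1, Moor=2, Jura=2, Ivel=1, Farn=2, Gale=1. Every pair that conflicts lands in different colors.

2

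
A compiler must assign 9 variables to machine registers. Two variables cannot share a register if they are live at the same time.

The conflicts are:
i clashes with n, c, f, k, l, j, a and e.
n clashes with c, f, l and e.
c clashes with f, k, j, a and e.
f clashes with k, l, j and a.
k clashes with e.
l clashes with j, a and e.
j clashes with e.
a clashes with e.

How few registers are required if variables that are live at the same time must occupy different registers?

4

i, c, f, k pairwise conflict, so at least 4 registers are needed.
4 registers suffice: i=1, n=4, c=3, f=2, k=4, l=3, j=4, a=4, e=2. No two conflicting variables share a register.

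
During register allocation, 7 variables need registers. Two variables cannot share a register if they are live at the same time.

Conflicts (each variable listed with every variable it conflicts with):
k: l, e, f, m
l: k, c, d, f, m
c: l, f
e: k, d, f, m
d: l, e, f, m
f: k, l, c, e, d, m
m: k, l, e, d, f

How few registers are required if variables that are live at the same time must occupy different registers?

4

l, d, f, m pairwise conflict, so at least 4 registers are needed.
4 registers suffice: register 1 → {f}; register 2 → {l, e}; register 3 → {c, m}; register 4 → {k, d}. Each listed conflict is separated.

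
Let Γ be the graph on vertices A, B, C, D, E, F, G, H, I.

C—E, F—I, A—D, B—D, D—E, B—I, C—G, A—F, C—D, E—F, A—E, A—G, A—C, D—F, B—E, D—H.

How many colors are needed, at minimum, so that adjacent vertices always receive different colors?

A, D, E, F are pairwise adjacent (a clique of size 4), so at least 4 colors are needed.
4 colors suffice: color red → {D, G, I}; color blue → {A, B, H}; color green → {E}; color yellow → {C, F}. Every edge joins two different colors.

4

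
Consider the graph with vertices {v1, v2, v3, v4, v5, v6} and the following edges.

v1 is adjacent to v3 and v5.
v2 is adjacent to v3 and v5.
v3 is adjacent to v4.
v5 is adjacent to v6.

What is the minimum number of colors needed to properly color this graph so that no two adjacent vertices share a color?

v1 and v3 are adjacent, so at least 2 colors are needed.
One proper 2-coloring: v1=2, v2=2, v3=1, v4=2, v5=1, v6=2. Each edge has distinct colors on its endpoints.

2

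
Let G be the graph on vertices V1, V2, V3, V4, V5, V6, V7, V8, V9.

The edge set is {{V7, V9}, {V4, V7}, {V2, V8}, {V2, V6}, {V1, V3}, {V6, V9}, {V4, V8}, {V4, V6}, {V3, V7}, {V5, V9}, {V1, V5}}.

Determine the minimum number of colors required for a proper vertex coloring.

3

The cycle V3-V1-V5-V9-V7-V3 has odd length 5, so it cannot be 2-colored; at least 3 colors are needed.
One proper 3-coloring: V1=3, V2=2, V3=2, V4=2, V5=1, V6=1, V7=1, V8=1, V9=2. No two adjacent vertices share a color.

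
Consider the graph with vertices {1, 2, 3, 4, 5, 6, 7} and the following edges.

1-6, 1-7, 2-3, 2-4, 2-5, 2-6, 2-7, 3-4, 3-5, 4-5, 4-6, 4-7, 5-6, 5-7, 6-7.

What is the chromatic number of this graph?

5

2, 4, 5, 6, 7 are mutually adjacent (a clique of size 5), so at least 5 colors are needed.
One proper 5-coloring: 1=red, 2=red, 3=green, 4=yellow, 5=blue, 6=green, 7=purple. Each edge has distinct colors on its endpoints.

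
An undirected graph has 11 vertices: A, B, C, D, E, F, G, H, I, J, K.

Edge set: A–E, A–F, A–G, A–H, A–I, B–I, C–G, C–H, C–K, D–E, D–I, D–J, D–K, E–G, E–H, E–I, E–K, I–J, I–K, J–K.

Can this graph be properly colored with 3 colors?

No

D, E, I, K are pairwise adjacent (a clique of size 4), so at least 4 colors are needed.
So 3 colors are not enough.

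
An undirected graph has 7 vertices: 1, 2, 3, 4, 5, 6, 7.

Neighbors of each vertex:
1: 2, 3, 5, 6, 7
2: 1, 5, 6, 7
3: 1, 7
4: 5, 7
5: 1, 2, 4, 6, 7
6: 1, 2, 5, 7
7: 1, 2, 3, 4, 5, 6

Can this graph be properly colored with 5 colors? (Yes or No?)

The chromatic number is 5. 1, 2, 5, 6, 7 form a clique, so at least 5 colors are needed.
5 colors suffice: color a → {7}; color b → {3, 5}; color c → {1, 4}; color d → {6}; color e → {2}.
That is already a proper 5-coloring.

Yes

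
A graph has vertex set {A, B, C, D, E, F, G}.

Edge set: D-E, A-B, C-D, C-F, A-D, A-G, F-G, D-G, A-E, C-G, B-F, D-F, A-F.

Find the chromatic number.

4

A, D, F, G form a clique, so at least 4 colors are needed.
4 colors suffice: color 1 → {A, C}; color 2 → {B, D}; color 3 → {E, F}; color 4 → {G}. Every edge joins two different colors.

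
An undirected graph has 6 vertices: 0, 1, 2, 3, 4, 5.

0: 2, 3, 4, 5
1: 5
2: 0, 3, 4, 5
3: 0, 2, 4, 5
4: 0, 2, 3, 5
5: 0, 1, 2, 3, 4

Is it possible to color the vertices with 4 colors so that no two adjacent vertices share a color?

0, 2, 3, 4, 5 are pairwise adjacent (a clique of size 5), so at least 5 colors are needed.
So 4 colors are not enough.

No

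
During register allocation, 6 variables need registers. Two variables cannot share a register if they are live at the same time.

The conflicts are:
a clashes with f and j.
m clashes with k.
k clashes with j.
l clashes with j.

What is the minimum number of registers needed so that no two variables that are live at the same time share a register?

2

a and f conflict, so at least 2 registers are needed.
2 registers suffice: a=2, m=1, f=1, k=2, l=2, j=1. Each listed conflict is separated.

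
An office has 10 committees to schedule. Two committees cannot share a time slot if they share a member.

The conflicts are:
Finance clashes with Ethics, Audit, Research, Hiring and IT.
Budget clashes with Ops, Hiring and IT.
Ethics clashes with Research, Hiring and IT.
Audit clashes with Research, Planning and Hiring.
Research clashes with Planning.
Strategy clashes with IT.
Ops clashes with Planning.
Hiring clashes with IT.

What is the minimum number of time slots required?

Finance, Ethics, Hiring, IT pairwise conflict, so at least 4 time slots are needed.
4 time slots suffice: Finance=2, Budget=2, Ethics=4, Audit=3, Research=1, Strategy=1, Ops=1, Planning=2, Hiring=1, IT=3. No two conflicting committees share a time slot.

4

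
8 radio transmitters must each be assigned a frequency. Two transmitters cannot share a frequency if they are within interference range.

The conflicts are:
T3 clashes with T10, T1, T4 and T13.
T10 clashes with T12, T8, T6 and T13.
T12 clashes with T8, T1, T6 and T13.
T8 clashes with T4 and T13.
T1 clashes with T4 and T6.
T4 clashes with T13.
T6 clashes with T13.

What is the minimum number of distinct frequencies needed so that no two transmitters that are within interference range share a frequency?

T10, T12, T6, T13 all conflict with each other, so at least 4 frequencies are needed.
4 frequencies suffice: frequency 1 → {T1, T13}; frequency 2 → {T12, T4}; frequency 3 → {T10}; frequency 4 → {T3, T8, T6}. Each listed conflict is separated.

4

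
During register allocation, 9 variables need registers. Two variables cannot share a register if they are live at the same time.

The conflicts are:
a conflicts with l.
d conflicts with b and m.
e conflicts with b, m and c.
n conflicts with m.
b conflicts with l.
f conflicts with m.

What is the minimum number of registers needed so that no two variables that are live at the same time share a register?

2

f and m conflict, so at least 2 registers are needed.
2 registers suffice: register 1 → {a, b, m, c}; register 2 → {d, e, n, f, l}. No two conflicting variables share a register.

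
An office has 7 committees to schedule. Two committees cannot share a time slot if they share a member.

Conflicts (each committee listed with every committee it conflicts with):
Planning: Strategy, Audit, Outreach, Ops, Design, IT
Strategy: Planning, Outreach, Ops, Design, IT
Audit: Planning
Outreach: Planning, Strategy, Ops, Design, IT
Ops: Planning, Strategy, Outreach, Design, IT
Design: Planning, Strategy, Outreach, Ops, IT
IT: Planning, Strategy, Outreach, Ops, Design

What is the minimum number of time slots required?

Planning, Strategy, Outreach, Ops, Design, IT pairwise conflict, so at least 6 time slots are needed.
6 time slots suffice: time slot 1 → {Planning}; time slot 2 → {Audit, Design}; time slot 3 → {Ops}; time slot 4 → {IT}; time slot 5 → {Outreach}; time slot 6 → {Strategy}. Every pair that conflicts lands in different time slots.

6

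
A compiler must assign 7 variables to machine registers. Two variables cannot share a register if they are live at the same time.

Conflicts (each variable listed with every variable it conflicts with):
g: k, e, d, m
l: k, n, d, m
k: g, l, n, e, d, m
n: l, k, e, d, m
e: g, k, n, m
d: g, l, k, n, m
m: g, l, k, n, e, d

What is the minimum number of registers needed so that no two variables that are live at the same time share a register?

l, k, n, d, m are mutually in conflict, so at least 5 registers are needed.
5 registers suffice: register 1 → {k}; register 2 → {m}; register 3 → {g, n}; register 4 → {e, d}; register 5 → {l}. Each listed conflict is separated.

5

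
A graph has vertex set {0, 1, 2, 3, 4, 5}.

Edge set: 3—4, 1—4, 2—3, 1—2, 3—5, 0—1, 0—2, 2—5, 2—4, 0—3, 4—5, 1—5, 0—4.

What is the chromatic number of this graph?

0, 2, 3, 4 are mutually adjacent (a clique of size 4), so at least 4 colors are needed.
A valid assignment using 4 colors: 0=d, 1=c, 2=a, 3=c, 4=b, 5=d. Each edge has distinct colors on its endpoints.

4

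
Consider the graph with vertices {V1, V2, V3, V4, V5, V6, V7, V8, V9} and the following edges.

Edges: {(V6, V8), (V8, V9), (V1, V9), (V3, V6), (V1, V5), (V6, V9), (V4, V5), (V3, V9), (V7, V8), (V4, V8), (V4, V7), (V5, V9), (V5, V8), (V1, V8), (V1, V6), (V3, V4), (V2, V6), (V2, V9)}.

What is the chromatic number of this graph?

V1, V5, V8, V9 are mutually adjacent (a clique of size 4), so at least 4 colors are needed.
A valid assignment using 4 colors: V1=4, V2=2, V3=2, V4=1, V5=3, V6=3, V7=3, V8=2, V9=1. No two adjacent vertices share a color.

4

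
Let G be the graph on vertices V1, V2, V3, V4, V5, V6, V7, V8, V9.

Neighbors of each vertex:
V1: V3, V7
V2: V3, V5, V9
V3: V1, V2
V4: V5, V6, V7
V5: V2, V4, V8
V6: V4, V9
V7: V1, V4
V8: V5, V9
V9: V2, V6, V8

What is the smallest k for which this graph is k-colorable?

The cycle V6-V9-V2-V5-V4-V6 has odd length 5, so it cannot be 2-colored; at least 3 colors are needed.
3 colors suffice: color 1 → {V3, V5, V7, V9}; color 2 → {V1, V2, V4, V8}; color 3 → {V6}. Every edge joins two different colors.

3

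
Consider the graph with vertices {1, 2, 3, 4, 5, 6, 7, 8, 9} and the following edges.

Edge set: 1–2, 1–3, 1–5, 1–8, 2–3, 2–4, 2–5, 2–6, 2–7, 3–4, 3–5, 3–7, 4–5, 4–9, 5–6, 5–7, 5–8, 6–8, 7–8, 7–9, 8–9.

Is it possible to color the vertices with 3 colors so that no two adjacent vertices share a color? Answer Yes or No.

2, 3, 4, 5 are pairwise adjacent (a clique of size 4), so at least 4 colors are needed.
So 3 colors are not enough.

No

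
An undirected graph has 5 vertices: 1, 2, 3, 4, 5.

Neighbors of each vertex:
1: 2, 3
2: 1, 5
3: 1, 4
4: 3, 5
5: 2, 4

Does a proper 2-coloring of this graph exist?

The cycle 3-4-5-2-1-3 has odd length 5, so it cannot be 2-colored; at least 3 colors are needed.
So 2 colors are not enough.

No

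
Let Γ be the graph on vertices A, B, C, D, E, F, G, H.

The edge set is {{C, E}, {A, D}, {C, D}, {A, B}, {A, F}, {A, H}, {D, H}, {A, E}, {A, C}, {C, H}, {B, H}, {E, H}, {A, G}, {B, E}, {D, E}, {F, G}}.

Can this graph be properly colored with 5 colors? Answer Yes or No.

The chromatic number is 5. A, C, D, E, H form a clique, so at least 5 colors are needed.
5 colors suffice: A=1, B=4, C=4, D=5, E=2, F=2, G=3, H=3.
That is already a proper 5-coloring.

Yes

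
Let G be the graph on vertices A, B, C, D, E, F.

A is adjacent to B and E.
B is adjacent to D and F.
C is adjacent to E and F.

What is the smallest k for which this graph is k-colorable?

3

The cycle E-A-B-F-C-E has odd length 5, so it cannot be 2-colored; at least 3 colors are needed.
3 colors suffice: A=blue, B=red, C=green, D=blue, E=red, F=blue. Each edge has distinct colors on its endpoints.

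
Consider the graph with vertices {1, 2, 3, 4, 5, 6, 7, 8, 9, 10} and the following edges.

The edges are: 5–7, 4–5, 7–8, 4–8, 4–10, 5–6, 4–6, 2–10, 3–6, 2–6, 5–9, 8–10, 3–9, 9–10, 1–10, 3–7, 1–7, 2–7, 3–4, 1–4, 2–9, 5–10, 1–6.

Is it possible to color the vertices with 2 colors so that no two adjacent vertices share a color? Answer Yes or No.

1, 4, 6 are mutually adjacent, so at least 3 colors are needed.
So 2 colors are not enough.

No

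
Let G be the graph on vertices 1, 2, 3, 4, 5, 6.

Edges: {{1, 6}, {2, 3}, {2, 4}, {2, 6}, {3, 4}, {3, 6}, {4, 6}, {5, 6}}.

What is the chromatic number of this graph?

4

2, 3, 4, 6 are mutually adjacent (a clique of size 4), so at least 4 colors are needed.
4 colors suffice: 1=b, 2=d, 3=c, 4=b, 5=b, 6=a. Each edge has distinct colors on its endpoints.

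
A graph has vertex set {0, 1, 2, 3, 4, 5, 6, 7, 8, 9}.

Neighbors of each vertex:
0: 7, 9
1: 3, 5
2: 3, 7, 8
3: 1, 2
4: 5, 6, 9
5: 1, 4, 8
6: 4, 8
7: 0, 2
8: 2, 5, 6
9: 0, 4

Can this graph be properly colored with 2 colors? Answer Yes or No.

No

The cycle 1-3-2-8-5-1 has odd length 5, so it cannot be 2-colored; at least 3 colors are needed.
So 2 colors are not enough.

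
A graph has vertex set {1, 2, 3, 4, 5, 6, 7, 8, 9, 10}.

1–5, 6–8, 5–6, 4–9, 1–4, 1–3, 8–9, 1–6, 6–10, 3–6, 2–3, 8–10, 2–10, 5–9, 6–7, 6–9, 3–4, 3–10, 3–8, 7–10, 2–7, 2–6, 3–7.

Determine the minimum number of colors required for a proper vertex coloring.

2, 3, 6, 7, 10 form a clique, so at least 5 colors are needed.
5 colors suffice: color red → {4, 6}; color blue → {3, 9}; color green → {1, 10}; color yellow → {2, 5, 8}; color purple → {7}. No two adjacent vertices share a color.

5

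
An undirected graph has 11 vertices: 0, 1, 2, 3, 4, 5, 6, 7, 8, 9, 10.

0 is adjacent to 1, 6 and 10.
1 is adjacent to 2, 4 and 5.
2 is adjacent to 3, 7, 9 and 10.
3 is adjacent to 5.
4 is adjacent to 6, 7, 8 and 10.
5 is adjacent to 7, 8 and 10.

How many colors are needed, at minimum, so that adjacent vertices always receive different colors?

2

4 and 8 are adjacent, so at least 2 colors are needed.
2 colors suffice: color red → {0, 2, 4, 5}; color blue → {1, 3, 6, 7, 8, 9, 10}. Each edge has distinct colors on its endpoints.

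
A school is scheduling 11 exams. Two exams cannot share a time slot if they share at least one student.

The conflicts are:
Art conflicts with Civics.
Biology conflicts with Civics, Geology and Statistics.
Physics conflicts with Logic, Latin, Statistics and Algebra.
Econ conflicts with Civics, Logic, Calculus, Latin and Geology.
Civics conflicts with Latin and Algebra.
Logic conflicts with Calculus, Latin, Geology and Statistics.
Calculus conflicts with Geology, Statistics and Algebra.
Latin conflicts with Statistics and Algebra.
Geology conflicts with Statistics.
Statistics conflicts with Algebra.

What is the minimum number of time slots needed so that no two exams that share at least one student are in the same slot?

4

Physics, Latin, Statistics, Algebra are mutually in conflict, so at least 4 time slots are needed.
4 time slots suffice: time slot 1 → {Art, Econ, Statistics}; time slot 2 → {Biology, Calculus, Latin}; time slot 3 → {Logic, Algebra}; time slot 4 → {Physics, Civics, Geology}. Each listed conflict is separated.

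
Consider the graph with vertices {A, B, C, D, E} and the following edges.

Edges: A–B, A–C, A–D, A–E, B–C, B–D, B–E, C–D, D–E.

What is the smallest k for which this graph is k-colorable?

A, B, D, E are pairwise adjacent (a clique of size 4), so at least 4 colors are needed.
4 colors suffice: color 1 → {D}; color 2 → {B}; color 3 → {A}; color 4 → {C, E}. Every edge joins two different colors.

4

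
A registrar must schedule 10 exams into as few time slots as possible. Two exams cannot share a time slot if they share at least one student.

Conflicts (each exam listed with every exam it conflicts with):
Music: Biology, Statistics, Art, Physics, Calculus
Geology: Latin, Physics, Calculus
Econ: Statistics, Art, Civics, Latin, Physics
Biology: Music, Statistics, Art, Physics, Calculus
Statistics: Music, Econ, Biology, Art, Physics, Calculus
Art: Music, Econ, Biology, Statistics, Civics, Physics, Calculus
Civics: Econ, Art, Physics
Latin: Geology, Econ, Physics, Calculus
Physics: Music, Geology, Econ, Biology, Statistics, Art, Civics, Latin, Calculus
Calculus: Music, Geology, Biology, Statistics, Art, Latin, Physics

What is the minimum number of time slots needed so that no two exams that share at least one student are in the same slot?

Music, Biology, Statistics, Art, Physics, Calculus are mutually in conflict, so at least 6 time slots are needed.
6 time slots suffice: time slot 1 → {Physics}; time slot 2 → {Econ, Calculus}; time slot 3 → {Art, Latin}; time slot 4 → {Geology, Statistics, Civics}; time slot 5 → {Music}; time slot 6 → {Biology}. Every pair that conflicts lands in different time slots.

6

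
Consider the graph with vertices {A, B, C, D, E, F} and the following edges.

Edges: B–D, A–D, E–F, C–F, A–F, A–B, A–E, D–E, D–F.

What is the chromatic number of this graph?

A, D, E, F form a clique, so at least 4 colors are needed.
4 colors suffice: A=2, B=1, C=2, D=3, E=4, F=1. Every edge joins two different colors.

4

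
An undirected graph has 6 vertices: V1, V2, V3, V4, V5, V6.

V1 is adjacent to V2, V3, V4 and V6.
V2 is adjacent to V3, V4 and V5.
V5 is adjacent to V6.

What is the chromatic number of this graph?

V1, V2, V4 are pairwise adjacent, so at least 3 colors are needed.
3 colors suffice: color 1 → {V2, V6}; color 2 → {V1, V5}; color 3 → {V3, V4}. Every edge joins two different colors.

3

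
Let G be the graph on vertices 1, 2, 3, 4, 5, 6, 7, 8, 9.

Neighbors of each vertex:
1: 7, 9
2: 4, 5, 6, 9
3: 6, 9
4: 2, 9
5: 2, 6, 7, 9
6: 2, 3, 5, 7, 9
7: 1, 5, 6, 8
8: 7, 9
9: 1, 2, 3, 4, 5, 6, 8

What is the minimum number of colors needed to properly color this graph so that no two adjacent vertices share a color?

4

2, 5, 6, 9 form a clique, so at least 4 colors are needed.
4 colors suffice: color red → {7, 9}; color blue → {1, 4, 6, 8}; color green → {2, 3}; color yellow → {5}. No two adjacent vertices share a color.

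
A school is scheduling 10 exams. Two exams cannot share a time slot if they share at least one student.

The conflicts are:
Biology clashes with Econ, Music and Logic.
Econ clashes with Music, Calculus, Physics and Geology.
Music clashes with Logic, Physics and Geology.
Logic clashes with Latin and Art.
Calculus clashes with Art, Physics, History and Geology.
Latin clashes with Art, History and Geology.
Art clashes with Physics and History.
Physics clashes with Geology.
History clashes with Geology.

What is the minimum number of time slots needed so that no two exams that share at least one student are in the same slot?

Econ, Music, Physics, Geology all conflict with each other, so at least 4 time slots are needed.
4 time slots suffice: time slot 1 → {Biology, Art, Geology}; time slot 2 → {Econ, Logic, History}; time slot 3 → {Music, Calculus, Latin}; time slot 4 → {Physics}. Each listed conflict is separated.

4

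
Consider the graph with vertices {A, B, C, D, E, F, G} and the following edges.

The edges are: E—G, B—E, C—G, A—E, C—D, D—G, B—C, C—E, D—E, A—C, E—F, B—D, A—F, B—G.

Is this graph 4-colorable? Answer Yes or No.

B, C, D, E, G form a clique, so at least 5 colors are needed.
So 4 colors are not enough.

No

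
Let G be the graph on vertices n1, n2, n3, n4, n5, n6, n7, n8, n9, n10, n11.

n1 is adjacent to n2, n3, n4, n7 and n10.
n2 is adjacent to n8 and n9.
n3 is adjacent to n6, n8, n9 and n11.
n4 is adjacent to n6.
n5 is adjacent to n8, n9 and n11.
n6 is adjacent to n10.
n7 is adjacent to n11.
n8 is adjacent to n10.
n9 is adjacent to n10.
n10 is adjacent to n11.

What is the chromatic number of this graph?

2

n1 and n10 are adjacent, so at least 2 colors are needed.
A valid assignment using 2 colors: n1=B, n2=R, n3=R, n4=R, n5=R, n6=B, n7=R, n8=B, n9=B, n10=R, n11=B. Every edge joins two different colors.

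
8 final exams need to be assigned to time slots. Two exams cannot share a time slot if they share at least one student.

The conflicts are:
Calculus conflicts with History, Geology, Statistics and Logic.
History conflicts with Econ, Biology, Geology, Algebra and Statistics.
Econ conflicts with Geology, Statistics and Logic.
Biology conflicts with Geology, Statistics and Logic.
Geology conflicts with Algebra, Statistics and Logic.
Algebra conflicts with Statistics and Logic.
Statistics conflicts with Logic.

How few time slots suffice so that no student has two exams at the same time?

4

Calculus, History, Geology, Statistics pairwise conflict, so at least 4 time slots are needed.
4 time slots suffice: time slot 1 → {Statistics}; time slot 2 → {Geology}; time slot 3 → {History, Logic}; time slot 4 → {Calculus, Econ, Biology, Algebra}. No two conflicting exams share a time slot.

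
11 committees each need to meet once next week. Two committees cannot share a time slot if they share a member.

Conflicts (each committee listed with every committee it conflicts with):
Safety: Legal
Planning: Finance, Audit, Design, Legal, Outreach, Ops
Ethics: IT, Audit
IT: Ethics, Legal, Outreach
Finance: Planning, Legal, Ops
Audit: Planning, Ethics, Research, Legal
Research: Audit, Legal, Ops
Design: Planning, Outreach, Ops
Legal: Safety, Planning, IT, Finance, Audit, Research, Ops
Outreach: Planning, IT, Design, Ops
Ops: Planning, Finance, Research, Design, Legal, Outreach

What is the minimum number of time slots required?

4

Planning, Design, Outreach, Ops are mutually in conflict, so at least 4 time slots are needed.
Using 4 time slots: Safety=2, Planning=3, Ethics=1, IT=2, Finance=4, Audit=2, Research=3, Design=4, Legal=1, Outreach=1, Ops=2. Each listed conflict is separated.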